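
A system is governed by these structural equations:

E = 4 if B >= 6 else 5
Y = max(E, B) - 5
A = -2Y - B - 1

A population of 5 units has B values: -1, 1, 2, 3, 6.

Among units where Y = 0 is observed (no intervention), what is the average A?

Conditioning on Y=0 selects the 4 unit(s) with B ∈ {-1, 1, 2, 3}. Their A values: 0, -2, -3, -4. Mean = -2.25.

-2.25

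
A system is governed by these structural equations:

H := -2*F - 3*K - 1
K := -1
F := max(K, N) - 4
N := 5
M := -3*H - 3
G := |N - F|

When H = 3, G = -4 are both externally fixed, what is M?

-12

Setting H = 3, G = -4 by intervention discards those variables' equations.
M = -3*H - 3  [with H=3]  = -12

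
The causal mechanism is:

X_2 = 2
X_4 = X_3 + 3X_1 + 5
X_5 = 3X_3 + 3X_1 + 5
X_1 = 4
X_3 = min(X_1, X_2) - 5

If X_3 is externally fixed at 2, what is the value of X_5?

do(X_3=2) replaces the equation X_3 = min(X_1, X_2) - 5 with the constant X_3 = 2.
X_5 = 3X_3 + 3X_1 + 5  [with X_3=2, X_1=4]  = 23

23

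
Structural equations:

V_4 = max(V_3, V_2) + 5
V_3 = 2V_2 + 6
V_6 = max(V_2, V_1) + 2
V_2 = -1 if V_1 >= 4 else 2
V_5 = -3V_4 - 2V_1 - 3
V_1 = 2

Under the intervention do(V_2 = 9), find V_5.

-94

do(V_2=9) replaces the equation V_2 = -1 if V_1 >= 4 else 2 with the constant V_2 = 9.
V_3 = 2V_2 + 6  [with V_2=9]  = 24
V_4 = max(V_3, V_2) + 5  [with V_3=24, V_2=9]  = 29
V_5 = -3V_4 - 2V_1 - 3  [with V_4=29, V_1=2]  = -94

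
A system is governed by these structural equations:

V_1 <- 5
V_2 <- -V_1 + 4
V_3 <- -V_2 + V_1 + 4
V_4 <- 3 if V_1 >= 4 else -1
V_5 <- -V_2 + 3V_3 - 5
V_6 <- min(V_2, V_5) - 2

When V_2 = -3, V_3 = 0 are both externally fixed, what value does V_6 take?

-5

Under do(V_2 = -3, V_3 = 0), each intervened variable's structural equation is replaced by its fixed value.
V_5 = -V_2 + 3V_3 - 5  [with V_2=-3, V_3=0]  = -2
V_6 = min(V_2, V_5) - 2  [with V_2=-3, V_5=-2]  = -5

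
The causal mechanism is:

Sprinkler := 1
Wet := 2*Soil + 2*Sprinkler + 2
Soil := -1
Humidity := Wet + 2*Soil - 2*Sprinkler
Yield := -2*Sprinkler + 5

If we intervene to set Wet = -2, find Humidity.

-6

The intervention breaks the incoming arrows to Wet: Wet := 2*Soil + 2*Sprinkler + 2 no longer applies, and Wet = -2.
Humidity = Wet + 2*Soil - 2*Sprinkler  [with Wet=-2, Soil=-1, Sprinkler=1]  = -6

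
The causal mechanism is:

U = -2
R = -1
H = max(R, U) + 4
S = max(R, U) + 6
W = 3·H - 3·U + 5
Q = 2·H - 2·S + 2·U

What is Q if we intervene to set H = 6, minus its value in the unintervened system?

The intervention breaks the incoming arrows to H: H = max(R, U) + 4 no longer applies, and H = 6.
S = max(R, U) + 6  [with R=-1, U=-2]  = 5
Q = 2·H - 2·S + 2·U  [with H=6, S=5, U=-2]  = -2
Without intervention: H = max(R, U) + 4  [with R=-1, U=-2]  = 3; S = max(R, U) + 6  [with R=-1, U=-2]  = 5; Q = 2·H - 2·S + 2·U  [with H=3, S=5, U=-2]  = -8.
Change = -2 − (-8) = 6.

6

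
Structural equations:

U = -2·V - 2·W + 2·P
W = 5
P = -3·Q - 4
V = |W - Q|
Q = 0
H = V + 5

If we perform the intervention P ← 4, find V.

5

Under do(P=4), the mechanism P = -3·Q - 4 is discarded; P is fixed at 4.
Since V is not a descendant of the intervened variable, it is unaffected.
V = |W - Q|  [with W=5, Q=0]  = 5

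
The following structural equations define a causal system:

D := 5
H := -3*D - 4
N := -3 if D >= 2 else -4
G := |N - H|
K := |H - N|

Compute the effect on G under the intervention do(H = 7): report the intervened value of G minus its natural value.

-6

Under do(H=7), the mechanism H := -3*D - 4 is discarded; H is fixed at 7.
N = -3 if D >= 2 else -4  [with D=5]  = -3
G = |N - H|  [with N=-3, H=7]  = 10
Without intervention: H = -3*D - 4  [with D=5]  = -19; N = -3 if D >= 2 else -4  [with D=5]  = -3; G = |N - H|  [with N=-3, H=-19]  = 16.
Change = 10 − 16 = -6.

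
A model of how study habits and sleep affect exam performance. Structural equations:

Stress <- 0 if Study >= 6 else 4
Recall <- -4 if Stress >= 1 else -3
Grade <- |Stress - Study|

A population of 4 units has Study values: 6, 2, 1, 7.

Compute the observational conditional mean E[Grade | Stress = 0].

Conditioning on Stress=0 selects the 2 unit(s) with Study ∈ {6, 7}. Their Grade values: 6, 7. Mean = 6.5.

6.5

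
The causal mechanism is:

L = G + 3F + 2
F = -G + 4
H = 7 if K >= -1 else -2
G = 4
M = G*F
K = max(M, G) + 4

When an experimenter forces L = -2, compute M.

0

do(L=-2) replaces the equation L = G + 3F + 2 with the constant L = -2.
M is not downstream of the intervention, so its value is determined by the original equations.
F = -G + 4  [with G=4]  = 0
M = G*F  [with G=4, F=0]  = 0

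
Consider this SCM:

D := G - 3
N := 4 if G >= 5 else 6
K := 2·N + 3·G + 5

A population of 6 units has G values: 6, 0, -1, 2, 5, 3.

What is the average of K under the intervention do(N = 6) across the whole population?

Under do(N=6), N's equation is replaced by N=6 for every unit. Per-unit K: 35, 17, 14, 23, 32, 26. Mean = 24.5.

24.5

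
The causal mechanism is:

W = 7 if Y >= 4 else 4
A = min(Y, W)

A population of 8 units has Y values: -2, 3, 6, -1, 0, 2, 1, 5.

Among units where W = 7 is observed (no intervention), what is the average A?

Conditioning on W=7 selects the 2 unit(s) with Y ∈ {6, 5}. Their A values: 6, 5. Mean = 5.5.

5.5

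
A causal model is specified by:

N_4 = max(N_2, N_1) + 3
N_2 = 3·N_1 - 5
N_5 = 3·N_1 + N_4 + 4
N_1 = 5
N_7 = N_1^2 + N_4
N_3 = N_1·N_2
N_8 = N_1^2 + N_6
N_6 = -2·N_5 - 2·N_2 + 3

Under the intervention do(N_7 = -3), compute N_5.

The intervention breaks the incoming arrows to N_7: N_7 = N_1^2 + N_4 no longer applies, and N_7 = -3.
N_5 is not downstream of the intervention, so its value is determined by the original equations.
N_2 = 3·N_1 - 5  [with N_1=5]  = 10
N_4 = max(N_2, N_1) + 3  [with N_2=10, N_1=5]  = 13
N_5 = 3·N_1 + N_4 + 4  [with N_1=5, N_4=13]  = 32

32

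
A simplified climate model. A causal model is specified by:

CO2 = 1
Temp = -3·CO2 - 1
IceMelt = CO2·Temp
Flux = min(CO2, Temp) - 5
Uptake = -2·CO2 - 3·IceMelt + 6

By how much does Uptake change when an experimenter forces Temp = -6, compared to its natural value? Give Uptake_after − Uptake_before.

do(Temp=-6) replaces the equation Temp = -3·CO2 - 1 with the constant Temp = -6.
IceMelt = CO2·Temp  [with CO2=1, Temp=-6]  = -6
Uptake = -2·CO2 - 3·IceMelt + 6  [with CO2=1, IceMelt=-6]  = 22
Without intervention: Temp = -3·CO2 - 1  [with CO2=1]  = -4; IceMelt = CO2·Temp  [with CO2=1, Temp=-4]  = -4; Uptake = -2·CO2 - 3·IceMelt + 6  [with CO2=1, IceMelt=-4]  = 16.
Change = 22 − 16 = 6.

6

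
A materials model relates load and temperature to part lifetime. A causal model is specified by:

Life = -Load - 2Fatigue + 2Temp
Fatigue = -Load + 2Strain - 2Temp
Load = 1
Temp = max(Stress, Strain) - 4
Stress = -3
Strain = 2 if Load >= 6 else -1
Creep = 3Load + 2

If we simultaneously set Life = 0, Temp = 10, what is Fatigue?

-23

Setting Life = 0, Temp = 10 by intervention discards those variables' equations.
Strain = 2 if Load >= 6 else -1  [with Load=1]  = -1
Fatigue = -Load + 2Strain - 2Temp  [with Load=1, Strain=-1, Temp=10]  = -23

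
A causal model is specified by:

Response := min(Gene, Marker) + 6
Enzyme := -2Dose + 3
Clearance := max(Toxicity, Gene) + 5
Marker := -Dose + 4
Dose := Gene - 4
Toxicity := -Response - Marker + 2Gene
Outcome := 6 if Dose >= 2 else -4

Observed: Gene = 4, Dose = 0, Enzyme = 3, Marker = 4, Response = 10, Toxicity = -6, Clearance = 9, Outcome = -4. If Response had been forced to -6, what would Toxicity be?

The intervention breaks the incoming arrows to Response: Response := min(Gene, Marker) + 6 no longer applies, and Response = -6.
Dose = Gene - 4  [with Gene=4]  = 0
Marker = -Dose + 4  [with Dose=0]  = 4
Toxicity = -Response - Marker + 2Gene  [with Response=-6, Marker=4, Gene=4]  = 10

10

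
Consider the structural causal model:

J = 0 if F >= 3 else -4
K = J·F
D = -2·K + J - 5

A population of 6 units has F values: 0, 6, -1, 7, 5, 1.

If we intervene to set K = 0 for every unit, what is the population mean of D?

The intervention sets K=0 in all 6 units regardless of F. Recomputing D per unit gives -9, -5, -9, -5, -5, -9; average -7.

-7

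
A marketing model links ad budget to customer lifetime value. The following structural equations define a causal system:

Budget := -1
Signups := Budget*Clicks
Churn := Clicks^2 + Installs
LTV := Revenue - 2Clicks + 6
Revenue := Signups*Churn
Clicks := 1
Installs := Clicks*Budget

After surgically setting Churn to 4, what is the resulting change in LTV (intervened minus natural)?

Under do(Churn=4), the mechanism Churn := Clicks^2 + Installs is discarded; Churn is fixed at 4.
Signups = Budget*Clicks  [with Budget=-1, Clicks=1]  = -1
Revenue = Signups*Churn  [with Signups=-1, Churn=4]  = -4
LTV = Revenue - 2Clicks + 6  [with Revenue=-4, Clicks=1]  = 0
Without intervention: Installs = Clicks*Budget  [with Clicks=1, Budget=-1]  = -1; Signups = Budget*Clicks  [with Budget=-1, Clicks=1]  = -1; Churn = Clicks^2 + Installs  [with Clicks=1, Installs=-1]  = 0; Revenue = Signups*Churn  [with Signups=-1, Churn=0]  = 0; LTV = Revenue - 2Clicks + 6  [with Revenue=0, Clicks=1]  = 4.
Change = 0 − 4 = -4.

-4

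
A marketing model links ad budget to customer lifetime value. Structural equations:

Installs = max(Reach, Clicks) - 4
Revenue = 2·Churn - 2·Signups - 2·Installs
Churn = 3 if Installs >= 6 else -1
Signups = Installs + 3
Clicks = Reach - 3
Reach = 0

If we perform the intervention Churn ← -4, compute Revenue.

The intervention breaks the incoming arrows to Churn: Churn = 3 if Installs >= 6 else -1 no longer applies, and Churn = -4.
Clicks = Reach - 3  [with Reach=0]  = -3
Installs = max(Reach, Clicks) - 4  [with Reach=0, Clicks=-3]  = -4
Signups = Installs + 3  [with Installs=-4]  = -1
Revenue = 2·Churn - 2·Signups - 2·Installs  [with Churn=-4, Signups=-1, Installs=-4]  = 2

2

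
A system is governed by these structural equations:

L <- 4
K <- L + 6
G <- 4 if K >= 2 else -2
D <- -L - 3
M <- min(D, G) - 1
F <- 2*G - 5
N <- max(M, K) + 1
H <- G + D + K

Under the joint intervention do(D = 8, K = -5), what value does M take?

-3

The joint intervention fixes D = 8, K = -5, removing each variable's own equation.
G = 4 if K >= 2 else -2  [with K=-5]  = -2
M = min(D, G) - 1  [with D=8, G=-2]  = -3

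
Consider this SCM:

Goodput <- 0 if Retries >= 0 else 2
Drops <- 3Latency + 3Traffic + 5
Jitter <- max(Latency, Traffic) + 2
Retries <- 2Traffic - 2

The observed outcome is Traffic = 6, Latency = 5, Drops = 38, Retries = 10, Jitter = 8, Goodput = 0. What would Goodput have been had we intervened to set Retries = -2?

Under do(Retries=-2), the mechanism Retries <- 2Traffic - 2 is discarded; Retries is fixed at -2.
Goodput = 0 if Retries >= 0 else 2  [with Retries=-2]  = 2

2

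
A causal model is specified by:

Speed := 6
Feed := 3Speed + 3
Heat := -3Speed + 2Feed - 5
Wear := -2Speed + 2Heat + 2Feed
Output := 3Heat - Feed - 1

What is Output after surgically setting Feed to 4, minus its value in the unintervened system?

-85

do(Feed=4) replaces the equation Feed := 3Speed + 3 with the constant Feed = 4.
Heat = -3Speed + 2Feed - 5  [with Speed=6, Feed=4]  = -15
Output = 3Heat - Feed - 1  [with Heat=-15, Feed=4]  = -50
Without intervention: Feed = 3Speed + 3  [with Speed=6]  = 21; Heat = -3Speed + 2Feed - 5  [with Speed=6, Feed=21]  = 19; Output = 3Heat - Feed - 1  [with Heat=19, Feed=21]  = 35.
Change = -50 − 35 = -85.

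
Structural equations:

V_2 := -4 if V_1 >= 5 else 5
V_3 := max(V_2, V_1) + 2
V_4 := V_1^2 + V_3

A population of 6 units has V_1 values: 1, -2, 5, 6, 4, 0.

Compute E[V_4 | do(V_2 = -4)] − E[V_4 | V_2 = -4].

do(V_2=-4) breaks V_2's dependence on V_1. With V_2=-4 fixed, V_4 across the units is 4, 4, 32, 44, 22, 2, mean 18.
Conditioning on V_2=-4 selects the 2 unit(s) with V_1 ∈ {5, 6}. Their V_4 values: 32, 44. Mean = 38.
Difference = 18 − 38 = -20.

-20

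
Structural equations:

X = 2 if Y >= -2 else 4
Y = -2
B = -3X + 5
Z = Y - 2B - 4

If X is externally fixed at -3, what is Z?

Under do(X=-3), the mechanism X = 2 if Y >= -2 else 4 is discarded; X is fixed at -3.
B = -3X + 5  [with X=-3]  = 14
Z = Y - 2B - 4  [with Y=-2, B=14]  = -34

-34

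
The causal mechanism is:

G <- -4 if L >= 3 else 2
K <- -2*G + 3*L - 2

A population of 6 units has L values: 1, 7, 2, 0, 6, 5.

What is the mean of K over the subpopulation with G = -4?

Conditioning on G=-4 selects the 3 unit(s) with L ∈ {7, 6, 5}. Their K values: 27, 24, 21. Mean = 24.

24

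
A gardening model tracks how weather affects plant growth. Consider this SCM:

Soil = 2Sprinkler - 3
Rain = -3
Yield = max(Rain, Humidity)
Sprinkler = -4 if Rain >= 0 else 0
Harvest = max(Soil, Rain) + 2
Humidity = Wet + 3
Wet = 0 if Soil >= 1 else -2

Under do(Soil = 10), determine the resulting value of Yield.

3

The intervention breaks the incoming arrows to Soil: Soil = 2Sprinkler - 3 no longer applies, and Soil = 10.
Wet = 0 if Soil >= 1 else -2  [with Soil=10]  = 0
Humidity = Wet + 3  [with Wet=0]  = 3
Yield = max(Rain, Humidity)  [with Rain=-3, Humidity=3]  = 3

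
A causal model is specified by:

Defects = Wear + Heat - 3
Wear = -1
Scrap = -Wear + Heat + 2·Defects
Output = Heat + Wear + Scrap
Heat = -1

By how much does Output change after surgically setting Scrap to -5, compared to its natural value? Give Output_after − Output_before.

Intervening sets Scrap = -5 and removes its equation (Scrap = -Wear + Heat + 2·Defects).
Output = Heat + Wear + Scrap  [with Heat=-1, Wear=-1, Scrap=-5]  = -7
Without intervention: Defects = Wear + Heat - 3  [with Wear=-1, Heat=-1]  = -5; Scrap = -Wear + Heat + 2·Defects  [with Wear=-1, Heat=-1, Defects=-5]  = -10; Output = Heat + Wear + Scrap  [with Heat=-1, Wear=-1, Scrap=-10]  = -12.
Change = -7 − (-12) = 5.

5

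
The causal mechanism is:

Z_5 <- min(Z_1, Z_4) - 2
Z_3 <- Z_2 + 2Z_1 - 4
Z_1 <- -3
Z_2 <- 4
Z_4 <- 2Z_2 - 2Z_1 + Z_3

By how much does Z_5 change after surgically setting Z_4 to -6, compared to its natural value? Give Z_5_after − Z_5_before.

-3

Intervening sets Z_4 = -6 and removes its equation (Z_4 <- 2Z_2 - 2Z_1 + Z_3).
Z_5 = min(Z_1, Z_4) - 2  [with Z_1=-3, Z_4=-6]  = -8
Without intervention: Z_3 = Z_2 + 2Z_1 - 4  [with Z_2=4, Z_1=-3]  = -6; Z_4 = 2Z_2 - 2Z_1 + Z_3  [with Z_2=4, Z_1=-3, Z_3=-6]  = 8; Z_5 = min(Z_1, Z_4) - 2  [with Z_1=-3, Z_4=8]  = -5.
Change = -8 − (-5) = -3.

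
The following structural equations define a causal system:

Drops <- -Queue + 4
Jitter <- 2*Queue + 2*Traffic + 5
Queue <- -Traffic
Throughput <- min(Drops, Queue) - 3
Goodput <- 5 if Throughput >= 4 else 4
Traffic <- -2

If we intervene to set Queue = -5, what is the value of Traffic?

-2

Under do(Queue=-5), the mechanism Queue <- -Traffic is discarded; Queue is fixed at -5.
Traffic is not downstream of the intervention, so its value is determined by the original equations.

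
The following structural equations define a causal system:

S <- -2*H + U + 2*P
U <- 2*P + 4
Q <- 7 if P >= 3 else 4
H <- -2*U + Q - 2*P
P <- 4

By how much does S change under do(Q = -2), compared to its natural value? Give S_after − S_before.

do(Q=-2) replaces the equation Q <- 7 if P >= 3 else 4 with the constant Q = -2.
U = 2*P + 4  [with P=4]  = 12
H = -2*U + Q - 2*P  [with U=12, Q=-2, P=4]  = -34
S = -2*H + U + 2*P  [with H=-34, U=12, P=4]  = 88
Without intervention: U = 2*P + 4  [with P=4]  = 12; Q = 7 if P >= 3 else 4  [with P=4]  = 7; H = -2*U + Q - 2*P  [with U=12, Q=7, P=4]  = -25; S = -2*H + U + 2*P  [with H=-25, U=12, P=4]  = 70.
Change = 88 − 70 = 18.

18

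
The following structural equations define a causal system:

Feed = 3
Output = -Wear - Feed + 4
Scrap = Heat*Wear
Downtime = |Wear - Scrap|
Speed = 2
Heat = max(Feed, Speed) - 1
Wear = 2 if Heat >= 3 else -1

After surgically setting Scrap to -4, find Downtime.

3

Under do(Scrap=-4), the mechanism Scrap = Heat*Wear is discarded; Scrap is fixed at -4.
Heat = max(Feed, Speed) - 1  [with Feed=3, Speed=2]  = 2
Wear = 2 if Heat >= 3 else -1  [with Heat=2]  = -1
Downtime = |Wear - Scrap|  [with Wear=-1, Scrap=-4]  = 3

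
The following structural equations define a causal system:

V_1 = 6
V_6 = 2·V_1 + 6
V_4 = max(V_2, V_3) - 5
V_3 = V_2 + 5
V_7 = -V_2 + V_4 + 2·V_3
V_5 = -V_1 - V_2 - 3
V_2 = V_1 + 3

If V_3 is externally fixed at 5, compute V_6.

18

The intervention breaks the incoming arrows to V_3: V_3 = V_2 + 5 no longer applies, and V_3 = 5.
No directed path runs from V_3 to V_6, so V_6 keeps its natural value.
V_6 = 2·V_1 + 6  [with V_1=6]  = 18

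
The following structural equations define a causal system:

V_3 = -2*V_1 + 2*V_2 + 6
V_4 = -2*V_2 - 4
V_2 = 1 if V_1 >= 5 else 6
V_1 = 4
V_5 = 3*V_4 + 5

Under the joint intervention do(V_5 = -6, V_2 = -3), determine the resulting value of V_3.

Setting V_5 = -6, V_2 = -3 by intervention discards those variables' equations.
V_3 = -2*V_1 + 2*V_2 + 6  [with V_1=4, V_2=-3]  = -8

-8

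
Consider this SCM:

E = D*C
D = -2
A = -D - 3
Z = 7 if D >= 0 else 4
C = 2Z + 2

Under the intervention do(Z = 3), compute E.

Under do(Z=3), the mechanism Z = 7 if D >= 0 else 4 is discarded; Z is fixed at 3.
C = 2Z + 2  [with Z=3]  = 8
E = D*C  [with D=-2, C=8]  = -16

-16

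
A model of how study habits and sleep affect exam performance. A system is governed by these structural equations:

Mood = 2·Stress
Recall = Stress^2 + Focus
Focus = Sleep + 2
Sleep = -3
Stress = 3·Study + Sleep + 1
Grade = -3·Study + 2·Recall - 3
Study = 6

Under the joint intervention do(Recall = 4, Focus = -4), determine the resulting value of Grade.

Under do(Recall = 4, Focus = -4), each intervened variable's structural equation is replaced by its fixed value.
Grade = -3·Study + 2·Recall - 3  [with Study=6, Recall=4]  = -13

-13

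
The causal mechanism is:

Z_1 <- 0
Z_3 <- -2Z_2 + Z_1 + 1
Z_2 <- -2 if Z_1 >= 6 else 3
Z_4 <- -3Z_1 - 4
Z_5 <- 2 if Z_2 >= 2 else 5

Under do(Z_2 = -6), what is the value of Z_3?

The intervention breaks the incoming arrows to Z_2: Z_2 <- -2 if Z_1 >= 6 else 3 no longer applies, and Z_2 = -6.
Z_3 = -2Z_2 + Z_1 + 1  [with Z_2=-6, Z_1=0]  = 13

13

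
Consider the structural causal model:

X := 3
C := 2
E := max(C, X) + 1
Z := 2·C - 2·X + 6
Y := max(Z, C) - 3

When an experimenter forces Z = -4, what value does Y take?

-1

The intervention breaks the incoming arrows to Z: Z := 2·C - 2·X + 6 no longer applies, and Z = -4.
Y = max(Z, C) - 3  [with Z=-4, C=2]  = -1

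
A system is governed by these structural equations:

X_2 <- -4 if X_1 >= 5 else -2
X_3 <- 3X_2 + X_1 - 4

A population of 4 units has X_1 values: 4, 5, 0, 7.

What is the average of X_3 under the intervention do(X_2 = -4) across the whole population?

The intervention sets X_2=-4 in all 4 units regardless of X_1. Recomputing X_3 per unit gives -12, -11, -16, -9; average -12.

-12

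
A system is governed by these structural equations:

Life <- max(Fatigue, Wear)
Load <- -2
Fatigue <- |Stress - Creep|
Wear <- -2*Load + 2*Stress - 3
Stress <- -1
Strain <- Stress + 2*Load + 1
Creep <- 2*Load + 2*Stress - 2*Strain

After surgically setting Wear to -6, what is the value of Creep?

The intervention breaks the incoming arrows to Wear: Wear <- -2*Load + 2*Stress - 3 no longer applies, and Wear = -6.
Since Creep is not a descendant of the intervened variable, it is unaffected.
Strain = Stress + 2*Load + 1  [with Stress=-1, Load=-2]  = -4
Creep = 2*Load + 2*Stress - 2*Strain  [with Load=-2, Stress=-1, Strain=-4]  = 2

2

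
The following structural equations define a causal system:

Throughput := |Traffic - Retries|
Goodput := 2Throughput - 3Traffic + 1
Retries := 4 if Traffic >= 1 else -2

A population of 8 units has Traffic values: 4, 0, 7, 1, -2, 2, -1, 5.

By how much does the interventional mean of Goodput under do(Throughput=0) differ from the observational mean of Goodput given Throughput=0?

-3

Every unit gets Throughput=0 under the intervention. Goodput values become -11, 1, -20, -2, 7, -5, 4, -14; E[Goodput|do(Throughput=0)] = -5.
Conditioning on Throughput=0 selects the 2 unit(s) with Traffic ∈ {4, -2}. Their Goodput values: -11, 7. Mean = -2.
Difference = -5 − (-2) = -3.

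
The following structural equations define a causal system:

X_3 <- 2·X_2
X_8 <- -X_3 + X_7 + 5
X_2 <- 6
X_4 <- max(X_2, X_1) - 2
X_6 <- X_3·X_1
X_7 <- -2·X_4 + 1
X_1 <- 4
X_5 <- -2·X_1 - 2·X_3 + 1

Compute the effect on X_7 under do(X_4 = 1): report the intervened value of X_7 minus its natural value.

6

The intervention breaks the incoming arrows to X_4: X_4 <- max(X_2, X_1) - 2 no longer applies, and X_4 = 1.
X_7 = -2·X_4 + 1  [with X_4=1]  = -1
Without intervention: X_4 = max(X_2, X_1) - 2  [with X_2=6, X_1=4]  = 4; X_7 = -2·X_4 + 1  [with X_4=4]  = -7.
Change = -1 − (-7) = 6.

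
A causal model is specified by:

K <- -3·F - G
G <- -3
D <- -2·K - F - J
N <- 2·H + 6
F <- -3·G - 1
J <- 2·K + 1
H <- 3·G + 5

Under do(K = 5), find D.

-29

Under do(K=5), the mechanism K <- -3·F - G is discarded; K is fixed at 5.
F = -3·G - 1  [with G=-3]  = 8
J = 2·K + 1  [with K=5]  = 11
D = -2·K - F - J  [with K=5, F=8, J=11]  = -29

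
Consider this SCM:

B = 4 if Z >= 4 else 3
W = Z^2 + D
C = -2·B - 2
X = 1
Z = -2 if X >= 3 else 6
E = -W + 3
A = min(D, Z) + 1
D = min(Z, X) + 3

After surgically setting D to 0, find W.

The intervention breaks the incoming arrows to D: D = min(Z, X) + 3 no longer applies, and D = 0.
Z = -2 if X >= 3 else 6  [with X=1]  = 6
W = Z^2 + D  [with Z=6, D=0]  = 36

36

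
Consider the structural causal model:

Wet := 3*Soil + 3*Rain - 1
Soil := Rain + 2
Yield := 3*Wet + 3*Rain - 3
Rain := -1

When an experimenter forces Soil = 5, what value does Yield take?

Under do(Soil=5), the mechanism Soil := Rain + 2 is discarded; Soil is fixed at 5.
Wet = 3*Soil + 3*Rain - 1  [with Soil=5, Rain=-1]  = 11
Yield = 3*Wet + 3*Rain - 3  [with Wet=11, Rain=-1]  = 27

27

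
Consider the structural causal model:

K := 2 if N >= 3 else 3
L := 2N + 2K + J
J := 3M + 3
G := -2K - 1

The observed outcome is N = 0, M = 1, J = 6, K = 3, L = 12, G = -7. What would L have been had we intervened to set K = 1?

8

Intervening sets K = 1 and removes its equation (K := 2 if N >= 3 else 3).
J = 3M + 3  [with M=1]  = 6
L = 2N + 2K + J  [with N=0, K=1, J=6]  = 8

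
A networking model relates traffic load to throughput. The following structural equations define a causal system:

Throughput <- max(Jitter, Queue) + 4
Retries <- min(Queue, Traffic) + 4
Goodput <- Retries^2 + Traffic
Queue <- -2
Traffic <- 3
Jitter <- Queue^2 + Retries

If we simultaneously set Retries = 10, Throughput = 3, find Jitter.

The joint intervention fixes Retries = 10, Throughput = 3, removing each variable's own equation.
Jitter = Queue^2 + Retries  [with Queue=-2, Retries=10]  = 14

14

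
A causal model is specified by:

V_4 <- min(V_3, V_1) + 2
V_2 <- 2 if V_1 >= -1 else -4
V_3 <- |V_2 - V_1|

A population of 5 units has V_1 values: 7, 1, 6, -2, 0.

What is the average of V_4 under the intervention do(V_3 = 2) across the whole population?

2.6

Under do(V_3=2), V_3's equation is replaced by V_3=2 for every unit. Per-unit V_4: 4, 3, 4, 0, 2. Mean = 2.6.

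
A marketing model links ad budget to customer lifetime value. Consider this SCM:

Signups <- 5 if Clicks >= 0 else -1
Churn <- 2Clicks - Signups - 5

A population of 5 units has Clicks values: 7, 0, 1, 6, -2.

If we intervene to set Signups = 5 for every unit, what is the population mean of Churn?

Under do(Signups=5), Signups's equation is replaced by Signups=5 for every unit. Per-unit Churn: 4, -10, -8, 2, -14. Mean = -5.2.

-5.2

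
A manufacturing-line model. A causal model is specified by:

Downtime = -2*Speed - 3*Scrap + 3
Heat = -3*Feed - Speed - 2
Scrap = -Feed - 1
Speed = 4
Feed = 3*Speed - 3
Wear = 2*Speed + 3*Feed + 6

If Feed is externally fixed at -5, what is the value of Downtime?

-17

Under do(Feed=-5), the mechanism Feed = 3*Speed - 3 is discarded; Feed is fixed at -5.
Scrap = -Feed - 1  [with Feed=-5]  = 4
Downtime = -2*Speed - 3*Scrap + 3  [with Speed=4, Scrap=4]  = -17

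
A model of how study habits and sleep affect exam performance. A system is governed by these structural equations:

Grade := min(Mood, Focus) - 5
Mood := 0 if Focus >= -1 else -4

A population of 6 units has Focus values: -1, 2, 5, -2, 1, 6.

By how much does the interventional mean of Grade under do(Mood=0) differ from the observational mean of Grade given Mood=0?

The intervention sets Mood=0 in all 6 units regardless of Focus. Recomputing Grade per unit gives -6, -5, -5, -7, -5, -5; average -5.5.
Conditioning on Mood=0 selects the 5 unit(s) with Focus ∈ {-1, 2, 5, 1, 6}. Their Grade values: -6, -5, -5, -5, -5. Mean = -5.2.
Difference = -5.5 − (-5.2) = -0.3.

-0.3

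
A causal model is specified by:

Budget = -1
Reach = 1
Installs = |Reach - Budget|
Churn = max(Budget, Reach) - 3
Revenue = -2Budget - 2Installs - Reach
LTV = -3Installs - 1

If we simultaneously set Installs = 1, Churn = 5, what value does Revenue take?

-1

Setting Installs = 1, Churn = 5 by intervention discards those variables' equations.
Revenue = -2Budget - 2Installs - Reach  [with Budget=-1, Installs=1, Reach=1]  = -1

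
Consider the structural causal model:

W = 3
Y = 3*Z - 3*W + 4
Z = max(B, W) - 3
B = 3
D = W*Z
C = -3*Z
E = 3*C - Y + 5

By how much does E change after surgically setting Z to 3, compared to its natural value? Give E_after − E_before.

-36

The intervention breaks the incoming arrows to Z: Z = max(B, W) - 3 no longer applies, and Z = 3.
Y = 3*Z - 3*W + 4  [with Z=3, W=3]  = 4
C = -3*Z  [with Z=3]  = -9
E = 3*C - Y + 5  [with C=-9, Y=4]  = -26
Without intervention: Z = max(B, W) - 3  [with B=3, W=3]  = 0; Y = 3*Z - 3*W + 4  [with Z=0, W=3]  = -5; C = -3*Z  [with Z=0]  = 0; E = 3*C - Y + 5  [with C=0, Y=-5]  = 10.
Change = -26 − 10 = -36.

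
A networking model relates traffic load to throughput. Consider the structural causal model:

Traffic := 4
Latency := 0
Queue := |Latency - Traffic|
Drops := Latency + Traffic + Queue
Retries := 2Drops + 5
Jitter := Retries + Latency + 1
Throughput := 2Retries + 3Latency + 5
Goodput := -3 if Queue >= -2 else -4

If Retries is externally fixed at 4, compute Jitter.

5

The intervention breaks the incoming arrows to Retries: Retries := 2Drops + 5 no longer applies, and Retries = 4.
Jitter = Retries + Latency + 1  [with Retries=4, Latency=0]  = 5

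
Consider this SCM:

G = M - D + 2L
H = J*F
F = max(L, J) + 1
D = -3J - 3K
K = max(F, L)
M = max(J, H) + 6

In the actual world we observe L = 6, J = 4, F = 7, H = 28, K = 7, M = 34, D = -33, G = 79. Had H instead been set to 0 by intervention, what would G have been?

55

do(H=0) replaces the equation H = J*F with the constant H = 0.
F = max(L, J) + 1  [with L=6, J=4]  = 7
K = max(F, L)  [with F=7, L=6]  = 7
M = max(J, H) + 6  [with J=4, H=0]  = 10
D = -3J - 3K  [with J=4, K=7]  = -33
G = M - D + 2L  [with M=10, D=-33, L=6]  = 55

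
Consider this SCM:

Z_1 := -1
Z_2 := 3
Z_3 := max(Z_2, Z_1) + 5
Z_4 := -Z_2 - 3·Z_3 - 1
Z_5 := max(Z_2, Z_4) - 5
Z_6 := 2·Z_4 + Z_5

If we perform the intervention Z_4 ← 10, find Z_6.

Under do(Z_4=10), the mechanism Z_4 := -Z_2 - 3·Z_3 - 1 is discarded; Z_4 is fixed at 10.
Z_5 = max(Z_2, Z_4) - 5  [with Z_2=3, Z_4=10]  = 5
Z_6 = 2·Z_4 + Z_5  [with Z_4=10, Z_5=5]  = 25

25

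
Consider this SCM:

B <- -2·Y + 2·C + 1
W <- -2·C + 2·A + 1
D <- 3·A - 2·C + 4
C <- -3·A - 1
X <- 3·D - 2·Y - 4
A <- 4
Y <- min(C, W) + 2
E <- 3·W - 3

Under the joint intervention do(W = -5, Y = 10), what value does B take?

-45

Setting W = -5, Y = 10 by intervention discards those variables' equations.
C = -3·A - 1  [with A=4]  = -13
B = -2·Y + 2·C + 1  [with Y=10, C=-13]  = -45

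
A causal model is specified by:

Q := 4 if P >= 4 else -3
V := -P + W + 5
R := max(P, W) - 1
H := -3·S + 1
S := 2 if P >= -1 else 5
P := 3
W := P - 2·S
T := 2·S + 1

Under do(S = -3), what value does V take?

Under do(S=-3), the mechanism S := 2 if P >= -1 else 5 is discarded; S is fixed at -3.
W = P - 2·S  [with P=3, S=-3]  = 9
V = -P + W + 5  [with P=3, W=9]  = 11

11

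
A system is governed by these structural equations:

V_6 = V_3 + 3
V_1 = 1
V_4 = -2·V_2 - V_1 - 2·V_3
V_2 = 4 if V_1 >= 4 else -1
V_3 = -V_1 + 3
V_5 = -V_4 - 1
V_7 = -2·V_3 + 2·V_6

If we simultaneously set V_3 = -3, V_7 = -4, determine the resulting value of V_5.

Setting V_3 = -3, V_7 = -4 by intervention discards those variables' equations.
V_2 = 4 if V_1 >= 4 else -1  [with V_1=1]  = -1
V_4 = -2·V_2 - V_1 - 2·V_3  [with V_2=-1, V_1=1, V_3=-3]  = 7
V_5 = -V_4 - 1  [with V_4=7]  = -8

-8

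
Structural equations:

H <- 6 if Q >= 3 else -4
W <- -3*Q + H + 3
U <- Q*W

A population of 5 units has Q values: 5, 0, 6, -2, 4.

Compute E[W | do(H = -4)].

Under do(H=-4), H's equation is replaced by H=-4 for every unit. Per-unit W: -16, -1, -19, 5, -13. Mean = -8.8.

-8.8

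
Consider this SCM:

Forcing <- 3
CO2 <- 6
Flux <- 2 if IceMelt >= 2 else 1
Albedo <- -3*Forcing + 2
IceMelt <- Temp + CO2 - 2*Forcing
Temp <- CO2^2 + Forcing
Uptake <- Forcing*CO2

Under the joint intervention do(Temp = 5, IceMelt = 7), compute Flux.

2

Setting Temp = 5, IceMelt = 7 by intervention discards those variables' equations.
Flux = 2 if IceMelt >= 2 else 1  [with IceMelt=7]  = 2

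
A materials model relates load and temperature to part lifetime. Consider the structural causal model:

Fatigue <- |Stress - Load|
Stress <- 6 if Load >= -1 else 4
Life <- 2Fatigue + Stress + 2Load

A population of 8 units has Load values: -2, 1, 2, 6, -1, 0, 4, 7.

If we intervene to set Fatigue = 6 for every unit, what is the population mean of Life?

22

do(Fatigue=6) breaks Fatigue's dependence on Load. With Fatigue=6 fixed, Life across the units is 12, 20, 22, 30, 16, 18, 26, 32, mean 22.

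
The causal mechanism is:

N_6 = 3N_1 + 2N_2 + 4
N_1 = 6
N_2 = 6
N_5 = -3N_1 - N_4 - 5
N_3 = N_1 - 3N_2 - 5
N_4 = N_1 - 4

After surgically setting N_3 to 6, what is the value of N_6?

The intervention breaks the incoming arrows to N_3: N_3 = N_1 - 3N_2 - 5 no longer applies, and N_3 = 6.
No directed path runs from N_3 to N_6, so N_6 keeps its natural value.
N_6 = 3N_1 + 2N_2 + 4  [with N_1=6, N_2=6]  = 34

34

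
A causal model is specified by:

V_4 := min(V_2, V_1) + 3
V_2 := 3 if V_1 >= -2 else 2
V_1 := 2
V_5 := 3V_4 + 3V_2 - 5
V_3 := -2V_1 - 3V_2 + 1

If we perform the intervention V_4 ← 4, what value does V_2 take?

3

The intervention breaks the incoming arrows to V_4: V_4 := min(V_2, V_1) + 3 no longer applies, and V_4 = 4.
Since V_2 is not a descendant of the intervened variable, it is unaffected.
V_2 = 3 if V_1 >= -2 else 2  [with V_1=2]  = 3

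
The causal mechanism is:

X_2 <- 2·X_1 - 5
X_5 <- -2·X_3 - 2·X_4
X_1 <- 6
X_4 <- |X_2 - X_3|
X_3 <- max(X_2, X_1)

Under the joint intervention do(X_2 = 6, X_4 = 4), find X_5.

Setting X_2 = 6, X_4 = 4 by intervention discards those variables' equations.
X_3 = max(X_2, X_1)  [with X_2=6, X_1=6]  = 6
X_5 = -2·X_3 - 2·X_4  [with X_3=6, X_4=4]  = -20

-20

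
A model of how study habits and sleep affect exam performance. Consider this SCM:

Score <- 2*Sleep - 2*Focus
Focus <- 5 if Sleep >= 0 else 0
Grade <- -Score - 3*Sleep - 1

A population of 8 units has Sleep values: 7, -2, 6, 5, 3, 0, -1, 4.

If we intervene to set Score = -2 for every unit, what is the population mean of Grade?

The intervention sets Score=-2 in all 8 units regardless of Sleep. Recomputing Grade per unit gives -20, 7, -17, -14, -8, 1, 4, -11; average -7.25.

-7.25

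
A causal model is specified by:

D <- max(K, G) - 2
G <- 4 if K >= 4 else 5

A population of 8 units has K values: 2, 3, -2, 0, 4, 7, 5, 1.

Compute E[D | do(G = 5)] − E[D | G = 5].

Every unit gets G=5 under the intervention. D values become 3, 3, 3, 3, 3, 5, 3, 3; E[D|do(G=5)] = 3.25.
E[D|G=5] averages over only the 5 units with G=5 (K = 2, 3, -2, 0, 1): D = 3, 3, 3, 3, 3, mean 3.
Difference = 3.25 − 3 = 0.25.

0.25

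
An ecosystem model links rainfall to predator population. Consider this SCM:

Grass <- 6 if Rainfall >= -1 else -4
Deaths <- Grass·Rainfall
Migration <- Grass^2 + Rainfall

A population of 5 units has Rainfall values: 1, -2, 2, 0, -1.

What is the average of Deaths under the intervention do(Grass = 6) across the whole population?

The intervention sets Grass=6 in all 5 units regardless of Rainfall. Recomputing Deaths per unit gives 6, -12, 12, 0, -6; average 0.

0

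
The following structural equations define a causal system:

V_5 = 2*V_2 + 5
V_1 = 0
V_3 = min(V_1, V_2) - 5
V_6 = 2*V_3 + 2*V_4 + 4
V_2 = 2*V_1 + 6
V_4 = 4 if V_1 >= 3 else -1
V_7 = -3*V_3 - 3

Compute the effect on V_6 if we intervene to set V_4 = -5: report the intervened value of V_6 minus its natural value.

Under do(V_4=-5), the mechanism V_4 = 4 if V_1 >= 3 else -1 is discarded; V_4 is fixed at -5.
V_2 = 2*V_1 + 6  [with V_1=0]  = 6
V_3 = min(V_1, V_2) - 5  [with V_1=0, V_2=6]  = -5
V_6 = 2*V_3 + 2*V_4 + 4  [with V_3=-5, V_4=-5]  = -16
Without intervention: V_2 = 2*V_1 + 6  [with V_1=0]  = 6; V_3 = min(V_1, V_2) - 5  [with V_1=0, V_2=6]  = -5; V_4 = 4 if V_1 >= 3 else -1  [with V_1=0]  = -1; V_6 = 2*V_3 + 2*V_4 + 4  [with V_3=-5, V_4=-1]  = -8.
Change = -16 − (-8) = -8.

-8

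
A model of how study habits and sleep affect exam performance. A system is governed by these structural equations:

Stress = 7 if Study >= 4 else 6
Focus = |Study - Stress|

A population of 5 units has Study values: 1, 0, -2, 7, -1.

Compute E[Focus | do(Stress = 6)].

5.4

Under do(Stress=6), Stress's equation is replaced by Stress=6 for every unit. Per-unit Focus: 5, 6, 8, 1, 7. Mean = 5.4.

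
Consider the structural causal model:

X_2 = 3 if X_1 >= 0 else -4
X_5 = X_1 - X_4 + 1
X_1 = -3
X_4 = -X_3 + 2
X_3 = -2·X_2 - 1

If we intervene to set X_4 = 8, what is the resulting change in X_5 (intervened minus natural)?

-13

Intervening sets X_4 = 8 and removes its equation (X_4 = -X_3 + 2).
X_5 = X_1 - X_4 + 1  [with X_1=-3, X_4=8]  = -10
Without intervention: X_2 = 3 if X_1 >= 0 else -4  [with X_1=-3]  = -4; X_3 = -2·X_2 - 1  [with X_2=-4]  = 7; X_4 = -X_3 + 2  [with X_3=7]  = -5; X_5 = X_1 - X_4 + 1  [with X_1=-3, X_4=-5]  = 3.
Change = -10 − 3 = -13.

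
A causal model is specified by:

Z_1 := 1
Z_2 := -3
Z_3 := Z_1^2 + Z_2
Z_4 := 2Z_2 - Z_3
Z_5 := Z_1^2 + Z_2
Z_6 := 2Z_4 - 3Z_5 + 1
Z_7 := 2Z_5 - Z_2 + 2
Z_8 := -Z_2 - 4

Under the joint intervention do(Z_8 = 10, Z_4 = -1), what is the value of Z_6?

The joint intervention fixes Z_8 = 10, Z_4 = -1, removing each variable's own equation.
Z_5 = Z_1^2 + Z_2  [with Z_1=1, Z_2=-3]  = -2
Z_6 = 2Z_4 - 3Z_5 + 1  [with Z_4=-1, Z_5=-2]  = 5

5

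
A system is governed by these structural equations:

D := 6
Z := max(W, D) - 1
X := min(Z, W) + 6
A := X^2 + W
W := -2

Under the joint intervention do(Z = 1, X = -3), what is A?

7

Setting Z = 1, X = -3 by intervention discards those variables' equations.
A = X^2 + W  [with X=-3, W=-2]  = 7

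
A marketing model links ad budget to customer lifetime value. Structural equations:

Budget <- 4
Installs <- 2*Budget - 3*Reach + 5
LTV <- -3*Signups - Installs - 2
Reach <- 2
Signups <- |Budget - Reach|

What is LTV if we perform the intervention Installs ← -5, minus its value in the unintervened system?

do(Installs=-5) replaces the equation Installs <- 2*Budget - 3*Reach + 5 with the constant Installs = -5.
Signups = |Budget - Reach|  [with Budget=4, Reach=2]  = 2
LTV = -3*Signups - Installs - 2  [with Signups=2, Installs=-5]  = -3
Without intervention: Installs = 2*Budget - 3*Reach + 5  [with Budget=4, Reach=2]  = 7; Signups = |Budget - Reach|  [with Budget=4, Reach=2]  = 2; LTV = -3*Signups - Installs - 2  [with Signups=2, Installs=7]  = -15.
Change = -3 − (-15) = 12.

12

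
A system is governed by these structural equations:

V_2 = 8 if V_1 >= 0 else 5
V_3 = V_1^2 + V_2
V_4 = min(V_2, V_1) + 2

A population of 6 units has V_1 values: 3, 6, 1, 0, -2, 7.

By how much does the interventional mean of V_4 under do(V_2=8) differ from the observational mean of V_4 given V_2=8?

-0.9

do(V_2=8) breaks V_2's dependence on V_1. With V_2=8 fixed, V_4 across the units is 5, 8, 3, 2, 0, 9, mean 4.5.
E[V_4|V_2=8] averages over only the 5 units with V_2=8 (V_1 = 3, 6, 1, 0, 7): V_4 = 5, 8, 3, 2, 9, mean 5.4.
Difference = 4.5 − 5.4 = -0.9.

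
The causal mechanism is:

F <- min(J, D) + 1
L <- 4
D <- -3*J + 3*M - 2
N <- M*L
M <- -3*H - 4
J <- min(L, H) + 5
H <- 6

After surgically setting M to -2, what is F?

-34

Under do(M=-2), the mechanism M <- -3*H - 4 is discarded; M is fixed at -2.
J = min(L, H) + 5  [with L=4, H=6]  = 9
D = -3*J + 3*M - 2  [with J=9, M=-2]  = -35
F = min(J, D) + 1  [with J=9, D=-35]  = -34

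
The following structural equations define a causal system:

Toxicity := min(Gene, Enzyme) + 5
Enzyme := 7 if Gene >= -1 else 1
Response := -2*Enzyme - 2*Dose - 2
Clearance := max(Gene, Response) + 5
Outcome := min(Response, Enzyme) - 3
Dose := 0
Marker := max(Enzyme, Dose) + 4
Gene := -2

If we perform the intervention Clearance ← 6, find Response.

-4

The intervention breaks the incoming arrows to Clearance: Clearance := max(Gene, Response) + 5 no longer applies, and Clearance = 6.
Response is not downstream of the intervention, so its value is determined by the original equations.
Enzyme = 7 if Gene >= -1 else 1  [with Gene=-2]  = 1
Response = -2*Enzyme - 2*Dose - 2  [with Enzyme=1, Dose=0]  = -4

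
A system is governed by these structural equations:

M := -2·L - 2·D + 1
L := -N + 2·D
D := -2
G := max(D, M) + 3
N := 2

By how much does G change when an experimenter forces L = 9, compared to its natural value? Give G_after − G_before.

do(L=9) replaces the equation L := -N + 2·D with the constant L = 9.
M = -2·L - 2·D + 1  [with L=9, D=-2]  = -13
G = max(D, M) + 3  [with D=-2, M=-13]  = 1
Without intervention: L = -N + 2·D  [with N=2, D=-2]  = -6; M = -2·L - 2·D + 1  [with L=-6, D=-2]  = 17; G = max(D, M) + 3  [with D=-2, M=17]  = 20.
Change = 1 − 20 = -19.

-19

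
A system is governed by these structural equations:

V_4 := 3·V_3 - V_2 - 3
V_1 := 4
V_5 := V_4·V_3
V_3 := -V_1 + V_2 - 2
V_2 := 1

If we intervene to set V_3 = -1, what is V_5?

do(V_3=-1) replaces the equation V_3 := -V_1 + V_2 - 2 with the constant V_3 = -1.
V_4 = 3·V_3 - V_2 - 3  [with V_3=-1, V_2=1]  = -7
V_5 = V_4·V_3  [with V_4=-7, V_3=-1]  = 7

7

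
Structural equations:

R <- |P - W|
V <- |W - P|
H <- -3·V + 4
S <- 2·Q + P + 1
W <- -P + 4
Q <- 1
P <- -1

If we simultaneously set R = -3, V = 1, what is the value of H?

1

Under do(R = -3, V = 1), each intervened variable's structural equation is replaced by its fixed value.
H = -3·V + 4  [with V=1]  = 1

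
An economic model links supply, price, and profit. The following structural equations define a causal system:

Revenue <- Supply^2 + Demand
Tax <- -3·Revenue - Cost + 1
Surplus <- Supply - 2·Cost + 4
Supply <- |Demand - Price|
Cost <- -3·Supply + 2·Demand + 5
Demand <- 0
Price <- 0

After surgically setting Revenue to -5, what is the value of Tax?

11

The intervention breaks the incoming arrows to Revenue: Revenue <- Supply^2 + Demand no longer applies, and Revenue = -5.
Supply = |Demand - Price|  [with Demand=0, Price=0]  = 0
Cost = -3·Supply + 2·Demand + 5  [with Supply=0, Demand=0]  = 5
Tax = -3·Revenue - Cost + 1  [with Revenue=-5, Cost=5]  = 11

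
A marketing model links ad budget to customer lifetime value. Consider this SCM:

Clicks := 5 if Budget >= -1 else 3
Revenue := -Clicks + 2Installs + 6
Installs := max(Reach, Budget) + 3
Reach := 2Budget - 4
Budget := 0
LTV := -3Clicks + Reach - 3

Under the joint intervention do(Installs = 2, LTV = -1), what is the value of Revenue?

Setting Installs = 2, LTV = -1 by intervention discards those variables' equations.
Clicks = 5 if Budget >= -1 else 3  [with Budget=0]  = 5
Revenue = -Clicks + 2Installs + 6  [with Clicks=5, Installs=2]  = 5

5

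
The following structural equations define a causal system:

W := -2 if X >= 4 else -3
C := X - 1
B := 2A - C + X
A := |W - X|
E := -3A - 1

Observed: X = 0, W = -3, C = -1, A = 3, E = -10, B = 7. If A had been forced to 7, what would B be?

15

Under do(A=7), the mechanism A := |W - X| is discarded; A is fixed at 7.
C = X - 1  [with X=0]  = -1
B = 2A - C + X  [with A=7, C=-1, X=0]  = 15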